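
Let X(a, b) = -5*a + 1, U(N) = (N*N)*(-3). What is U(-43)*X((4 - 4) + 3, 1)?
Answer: 77658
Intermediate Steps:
U(N) = -3*N² (U(N) = N²*(-3) = -3*N²)
X(a, b) = 1 - 5*a
U(-43)*X((4 - 4) + 3, 1) = (-3*(-43)²)*(1 - 5*((4 - 4) + 3)) = (-3*1849)*(1 - 5*(0 + 3)) = -5547*(1 - 5*3) = -5547*(1 - 15) = -5547*(-14) = 77658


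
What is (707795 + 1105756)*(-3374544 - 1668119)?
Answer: -9145126526313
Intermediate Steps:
(707795 + 1105756)*(-3374544 - 1668119) = 1813551*(-5042663) = -9145126526313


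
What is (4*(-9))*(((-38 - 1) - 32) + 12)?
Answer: 2124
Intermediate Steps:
(4*(-9))*(((-38 - 1) - 32) + 12) = -36*((-39 - 32) + 12) = -36*(-71 + 12) = -36*(-59) = 2124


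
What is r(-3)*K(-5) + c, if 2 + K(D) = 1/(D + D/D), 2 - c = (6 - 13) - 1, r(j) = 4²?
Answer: -26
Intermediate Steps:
r(j) = 16
c = 10 (c = 2 - ((6 - 13) - 1) = 2 - (-7 - 1) = 2 - 1*(-8) = 2 + 8 = 10)
K(D) = -2 + 1/(1 + D) (K(D) = -2 + 1/(D + D/D) = -2 + 1/(D + 1) = -2 + 1/(1 + D))
r(-3)*K(-5) + c = 16*((-1 - 2*(-5))/(1 - 5)) + 10 = 16*((-1 + 10)/(-4)) + 10 = 16*(-¼*9) + 10 = 16*(-9/4) + 10 = -36 + 10 = -26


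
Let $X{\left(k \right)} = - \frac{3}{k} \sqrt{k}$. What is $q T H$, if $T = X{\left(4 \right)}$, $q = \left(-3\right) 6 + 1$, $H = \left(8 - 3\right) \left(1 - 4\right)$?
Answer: $- \frac{765}{2} \approx -382.5$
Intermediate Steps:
$X{\left(k \right)} = - \frac{3}{\sqrt{k}}$
$H = -15$ ($H = 5 \left(-3\right) = -15$)
$q = -17$ ($q = -18 + 1 = -17$)
$T = - \frac{3}{2} \approx -1.5$
$q T H = \left(-17\right) \left(- \frac{3}{2}\right) \left(-15\right) = \frac{51}{2} \left(-15\right) = - \frac{765}{2}$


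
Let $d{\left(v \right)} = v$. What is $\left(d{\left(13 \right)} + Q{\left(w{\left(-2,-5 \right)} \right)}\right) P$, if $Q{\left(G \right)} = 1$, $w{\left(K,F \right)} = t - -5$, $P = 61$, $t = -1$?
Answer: $854$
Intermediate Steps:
$w{\left(K,F \right)} = 4$ ($w{\left(K,F \right)} = -1 - -5 = -1 + 5 = 4$)
$\left(d{\left(13 \right)} + Q{\left(w{\left(-2,-5 \right)} \right)}\right) P = \left(13 + 1\right) 61 = 14 \cdot 61 = 854$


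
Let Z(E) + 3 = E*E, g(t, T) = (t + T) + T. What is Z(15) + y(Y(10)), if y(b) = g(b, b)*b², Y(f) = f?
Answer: 3222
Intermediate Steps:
g(t, T) = t + 2*T (g(t, T) = (T + t) + T = t + 2*T)
Z(E) = -3 + E² (Z(E) = -3 + E*E = -3 + E²)
y(b) = 3*b³ (y(b) = (b + 2*b)*b² = (3*b)*b² = 3*b³)
Z(15) + y(Y(10)) = (-3 + 15²) + 3*10³ = (-3 + 225) + 3*1000 = 222 + 3000 = 3222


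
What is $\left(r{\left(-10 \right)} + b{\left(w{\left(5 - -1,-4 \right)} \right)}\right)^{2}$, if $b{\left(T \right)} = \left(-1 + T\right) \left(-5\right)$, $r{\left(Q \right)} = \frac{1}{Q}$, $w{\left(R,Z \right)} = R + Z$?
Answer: $\frac{2601}{100} \approx 26.01$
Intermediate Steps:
$b{\left(T \right)} = 5 - 5 T$
$\left(r{\left(-10 \right)} + b{\left(w{\left(5 - -1,-4 \right)} \right)}\right)^{2} = \left(\frac{1}{-10} + \left(5 - 5 \left(\left(5 - -1\right) - 4\right)\right)\right)^{2} = \left(- \frac{1}{10} + \left(5 - 5 \left(\left(5 + 1\right) - 4\right)\right)\right)^{2} = \left(- \frac{1}{10} + \left(5 - 5 \left(6 - 4\right)\right)\right)^{2} = \left(- \frac{1}{10} + \left(5 - 10\right)\right)^{2} = \left(- \frac{1}{10} - 5\right)^{2} = \left(- \frac{51}{10}\right)^{2} = \frac{2601}{100}$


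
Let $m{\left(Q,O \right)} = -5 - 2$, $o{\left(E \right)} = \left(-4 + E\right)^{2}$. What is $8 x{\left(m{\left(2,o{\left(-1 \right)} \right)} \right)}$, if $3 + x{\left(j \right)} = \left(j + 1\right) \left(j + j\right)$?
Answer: $648$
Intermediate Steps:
$m{\left(Q,O \right)} = -7$ ($m{\left(Q,O \right)} = -5 - 2 = -7$)
$x{\left(j \right)} = -3 + 2 j \left(1 + j\right)$ ($x{\left(j \right)} = -3 + \left(j + 1\right) \left(j + j\right) = -3 + \left(1 + j\right) 2 j = -3 + 2 j \left(1 + j\right)$)
$8 x{\left(m{\left(2,o{\left(-1 \right)} \right)} \right)} = 8 \left(-3 + 2 \left(-7\right) + 2 \left(-7\right)^{2}\right) = 8 \left(-3 - 14 + 2 \cdot 49\right) = 8 \left(-3 - 14 + 98\right) = 8 \cdot 81 = 648$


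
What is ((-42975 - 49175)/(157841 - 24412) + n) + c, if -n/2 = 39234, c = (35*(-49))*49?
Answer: -21682704937/133429 ≈ -1.6250e+5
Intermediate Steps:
c = -84035 (c = -1715*49 = -84035)
n = -78468 (n = -2*39234 = -78468)
((-42975 - 49175)/(157841 - 24412) + n) + c = ((-42975 - 49175)/(157841 - 24412) - 78468) - 84035 = (-92150/133429 - 78468) - 84035 = -10469998922/133429 - 84035 = -21682704937/133429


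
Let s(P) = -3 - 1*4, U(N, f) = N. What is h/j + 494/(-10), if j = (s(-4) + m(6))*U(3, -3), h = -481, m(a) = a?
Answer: 1664/15 ≈ 110.93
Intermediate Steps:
s(P) = -7 (s(P) = -3 - 4 = -7)
j = -3 (j = (-7 + 6)*3 = -1*3 = -3)
h/j + 494/(-10) = -481/(-3) + 494/(-10) = -481*(-⅓) + 494*(-⅒) = 481/3 - 247/5 = 1664/15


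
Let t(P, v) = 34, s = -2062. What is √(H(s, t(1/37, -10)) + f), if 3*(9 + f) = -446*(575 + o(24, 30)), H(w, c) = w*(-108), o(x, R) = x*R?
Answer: √271473/3 ≈ 173.68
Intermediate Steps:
o(x, R) = R*x
H(w, c) = -108*w
f = -577597/3 (f = -9 + (-446*(575 + 30*24))/3 = -9 + (-446*(575 + 720))/3 = -9 + (-446*1295)/3 = -9 + (⅓)*(-577570) = -9 - 577570/3 = -577597/3 ≈ -1.9253e+5)
√(H(s, t(1/37, -10)) + f) = √(-108*(-2062) - 577597/3) = √(222696 - 577597/3) = √(90491/3) = √271473/3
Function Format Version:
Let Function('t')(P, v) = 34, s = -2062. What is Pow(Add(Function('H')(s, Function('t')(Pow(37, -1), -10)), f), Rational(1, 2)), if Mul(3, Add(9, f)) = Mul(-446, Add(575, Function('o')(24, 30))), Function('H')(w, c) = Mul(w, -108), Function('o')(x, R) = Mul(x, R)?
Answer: Mul(Rational(1, 3), Pow(271473, Rational(1, 2))) ≈ 173.68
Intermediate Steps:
Function('o')(x, R) = Mul(R, x)
Function('H')(w, c) = Mul(-108, w)
f = Rational(-577597, 3) (f = Add(-9, Mul(Rational(1, 3), Mul(-446, Add(575, Mul(30, 24))))) = Add(-9, Mul(Rational(1, 3), Mul(-446, Add(575, 720)))) = Add(-9, Mul(Rational(1, 3), Mul(-446, 1295))) = Add(-9, Mul(Rational(1, 3), -577570)) = Add(-9, Rational(-577570, 3)) = Rational(-577597, 3) ≈ -1.9253e+5)
Pow(Add(Function('H')(s, Function('t')(Pow(37, -1), -10)), f), Rational(1, 2)) = Pow(Add(Mul(-108, -2062), Rational(-577597, 3)), Rational(1, 2)) = Pow(Add(222696, Rational(-577597, 3)), Rational(1, 2)) = Pow(Rational(90491, 3), Rational(1, 2)) = Mul(Rational(1, 3), Pow(271473, Rational(1, 2)))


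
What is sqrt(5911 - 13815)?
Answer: 4*I*sqrt(494) ≈ 88.904*I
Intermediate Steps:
sqrt(5911 - 13815) = sqrt(-7904) = 4*I*sqrt(494)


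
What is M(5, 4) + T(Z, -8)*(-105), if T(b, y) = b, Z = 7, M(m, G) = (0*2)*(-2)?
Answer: -735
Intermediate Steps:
M(m, G) = 0 (M(m, G) = 0*(-2) = 0)
M(5, 4) + T(Z, -8)*(-105) = 0 + 7*(-105) = 0 - 735 = -735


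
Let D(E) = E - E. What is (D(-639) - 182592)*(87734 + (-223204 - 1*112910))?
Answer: 45352200960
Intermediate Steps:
D(E) = 0
(D(-639) - 182592)*(87734 + (-223204 - 1*112910)) = (0 - 182592)*(87734 + (-223204 - 1*112910)) = -182592*(87734 + (-223204 - 112910)) = -182592*(87734 - 336114) = -182592*(-248380) = 45352200960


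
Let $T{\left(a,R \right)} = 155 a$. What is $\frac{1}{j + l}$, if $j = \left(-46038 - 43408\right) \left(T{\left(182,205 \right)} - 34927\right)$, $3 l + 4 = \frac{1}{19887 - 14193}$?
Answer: $\frac{17082}{10263015591349} \approx 1.6644 \cdot 10^{-9}$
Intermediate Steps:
$l = - \frac{22775}{17082}$ ($l = - \frac{4}{3} + \frac{1}{3 \left(19887 - 14193\right)} = - \frac{4}{3} + \frac{1}{3 \cdot 5694} = - \frac{4}{3} + \frac{1}{3} \cdot \frac{1}{5694} = - \frac{4}{3} + \frac{1}{17082} = - \frac{22775}{17082} \approx -1.3333$)
$j = 600808782$ ($j = \left(-46038 - 43408\right) \left(155 \cdot 182 - 34927\right) = - 89446 \left(28210 - 34927\right) = \left(-89446\right) \left(-6717\right) = 600808782$)
$\frac{1}{j + l} = \frac{1}{600808782 - \frac{22775}{17082}} = \frac{1}{\frac{10263015591349}{17082}} = \frac{17082}{10263015591349}$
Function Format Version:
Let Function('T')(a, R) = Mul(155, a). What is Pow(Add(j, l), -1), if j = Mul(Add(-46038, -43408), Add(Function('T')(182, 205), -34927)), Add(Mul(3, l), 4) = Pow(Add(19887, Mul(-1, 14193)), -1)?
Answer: Rational(17082, 10263015591349) ≈ 1.6644e-9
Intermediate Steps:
l = Rational(-22775, 17082) (l = Add(Rational(-4, 3), Mul(Rational(1, 3), Pow(Add(19887, Mul(-1, 14193)), -1))) = Add(Rational(-4, 3), Mul(Rational(1, 3), Pow(Add(19887, -14193), -1))) = Add(Rational(-4, 3), Mul(Rational(1, 3), Pow(5694, -1))) = Add(Rational(-4, 3), Mul(Rational(1, 3), Rational(1, 5694))) = Add(Rational(-4, 3), Rational(1, 17082)) = Rational(-22775, 17082) ≈ -1.3333)
j = 600808782 (j = Mul(Add(-46038, -43408), Add(Mul(155, 182), -34927)) = Mul(-89446, Add(28210, -34927)) = Mul(-89446, -6717) = 600808782)
Pow(Add(j, l), -1) = Pow(Add(600808782, Rational(-22775, 17082)), -1) = Pow(Rational(10263015591349, 17082), -1) = Rational(17082, 10263015591349)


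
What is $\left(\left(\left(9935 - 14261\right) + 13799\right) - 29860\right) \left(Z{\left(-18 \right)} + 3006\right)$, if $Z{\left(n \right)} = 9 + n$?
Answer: $-61099839$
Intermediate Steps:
$\left(\left(\left(9935 - 14261\right) + 13799\right) - 29860\right) \left(Z{\left(-18 \right)} + 3006\right) = \left(\left(\left(9935 - 14261\right) + 13799\right) - 29860\right) \left(\left(9 - 18\right) + 3006\right) = \left(\left(-4326 + 13799\right) - 29860\right) \left(-9 + 3006\right) = \left(9473 - 29860\right) 2997 = \left(-20387\right) 2997 = -61099839$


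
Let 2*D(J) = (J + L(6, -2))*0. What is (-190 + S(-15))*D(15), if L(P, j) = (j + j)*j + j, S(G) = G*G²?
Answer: 0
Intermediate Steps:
S(G) = G³
L(P, j) = j + 2*j² (L(P, j) = (2*j)*j + j = 2*j² + j = j + 2*j²)
D(J) = 0 (D(J) = ((J - 2*(1 + 2*(-2)))*0)/2 = ((J - 2*(1 - 4))*0)/2 = ((J - 2*(-3))*0)/2 = ((J + 6)*0)/2 = ((6 + J)*0)/2 = (½)*0 = 0)
(-190 + S(-15))*D(15) = (-190 + (-15)³)*0 = (-190 - 3375)*0 = -3565*0 = 0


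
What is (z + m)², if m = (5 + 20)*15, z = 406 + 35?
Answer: 665856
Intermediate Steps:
z = 441
m = 375 (m = 25*15 = 375)
(z + m)² = (441 + 375)² = 816² = 665856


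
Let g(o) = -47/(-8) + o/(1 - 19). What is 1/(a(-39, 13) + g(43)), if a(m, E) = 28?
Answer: 72/2267 ≈ 0.031760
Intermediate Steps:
g(o) = 47/8 - o/18 (g(o) = -47*(-1/8) + o/(-18) = 47/8 + o*(-1/18) = 47/8 - o/18)
1/(a(-39, 13) + g(43)) = 1/(28 + (47/8 - 1/18*43)) = 1/(28 + (47/8 - 43/18)) = 1/(28 + 251/72) = 1/(2267/72) = 72/2267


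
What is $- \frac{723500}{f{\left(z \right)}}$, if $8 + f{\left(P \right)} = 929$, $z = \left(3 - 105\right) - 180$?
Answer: $- \frac{723500}{921} \approx -785.56$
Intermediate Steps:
$z = -282$ ($z = -102 - 180 = -282$)
$f{\left(P \right)} = 921$ ($f{\left(P \right)} = -8 + 929 = 921$)
$- \frac{723500}{f{\left(z \right)}} = - \frac{723500}{921}$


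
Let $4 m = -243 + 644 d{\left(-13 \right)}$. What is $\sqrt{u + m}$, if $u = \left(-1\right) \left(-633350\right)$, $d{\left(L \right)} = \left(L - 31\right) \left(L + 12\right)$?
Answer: $\frac{\sqrt{2561493}}{2} \approx 800.23$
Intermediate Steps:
$d{\left(L \right)} = \left(-31 + L\right) \left(12 + L\right)$
$u = 633350$
$m = \frac{28093}{4}$ ($m = \frac{-243 + 644 \left(-372 + \left(-13\right)^{2} - -247\right)}{4} = \frac{-243 + 644 \left(-372 + 169 + 247\right)}{4} = \frac{-243 + 644 \cdot 44}{4} = \frac{-243 + 28336}{4} = \frac{1}{4} \cdot 28093 = \frac{28093}{4} \approx 7023.3$)
$\sqrt{u + m} = \sqrt{633350 + \frac{28093}{4}} = \sqrt{\frac{2561493}{4}} = \frac{\sqrt{2561493}}{2}$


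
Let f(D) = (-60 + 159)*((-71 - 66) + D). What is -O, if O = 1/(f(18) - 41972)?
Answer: 1/53753 ≈ 1.8604e-5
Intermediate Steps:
f(D) = -13563 + 99*D (f(D) = 99*(-137 + D) = -13563 + 99*D)
O = -1/53753 (O = 1/((-13563 + 99*18) - 41972) = 1/((-13563 + 1782) - 41972) = 1/(-11781 - 41972) = 1/(-53753) = -1/53753 ≈ -1.8604e-5)
-O = -1*(-1/53753) = 1/53753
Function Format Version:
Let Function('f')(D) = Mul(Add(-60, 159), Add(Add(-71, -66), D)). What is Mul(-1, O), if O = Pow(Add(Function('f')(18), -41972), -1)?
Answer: Rational(1, 53753) ≈ 1.8604e-5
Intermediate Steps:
Function('f')(D) = Add(-13563, Mul(99, D)) (Function('f')(D) = Mul(99, Add(-137, D)) = Add(-13563, Mul(99, D)))
O = Rational(-1, 53753) (O = Pow(Add(Add(-13563, Mul(99, 18)), -41972), -1) = Pow(Add(Add(-13563, 1782), -41972), -1) = Pow(Add(-11781, -41972), -1) = Pow(-53753, -1) = Rational(-1, 53753) ≈ -1.8604e-5)
Mul(-1, O) = Mul(-1, Rational(-1, 53753)) = Rational(1, 53753)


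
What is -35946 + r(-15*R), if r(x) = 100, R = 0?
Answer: -35846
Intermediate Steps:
-35946 + r(-15*R) = -35946 + 100 = -35846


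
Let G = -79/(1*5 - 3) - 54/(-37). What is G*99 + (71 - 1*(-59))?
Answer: -269065/74 ≈ -3636.0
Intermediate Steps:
G = -2815/74 (G = -79/(5 - 3) - 54*(-1/37) = -79/2 + 54/37 = -2815/74 ≈ -38.041)
G*99 + (71 - 1*(-59)) = -2815/74*99 + (71 - 1*(-59)) = -278685/74 + (71 + 59) = -278685/74 + 130 = -269065/74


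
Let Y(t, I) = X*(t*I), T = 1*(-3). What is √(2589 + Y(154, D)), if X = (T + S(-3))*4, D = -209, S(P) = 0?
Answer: √388821 ≈ 623.55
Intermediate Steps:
T = -3
X = -12 (X = (-3 + 0)*4 = -3*4 = -12)
Y(t, I) = -12*I*t (Y(t, I) = -12*t*I = -12*I*t)
√(2589 + Y(154, D)) = √(2589 - 12*(-209)*154) = √(2589 + 386232) = √388821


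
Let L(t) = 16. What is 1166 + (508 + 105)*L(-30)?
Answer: 10974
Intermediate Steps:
1166 + (508 + 105)*L(-30) = 1166 + (508 + 105)*16 = 1166 + 613*16 = 1166 + 9808 = 10974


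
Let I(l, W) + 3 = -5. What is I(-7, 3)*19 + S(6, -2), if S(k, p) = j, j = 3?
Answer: -149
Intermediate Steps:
I(l, W) = -8 (I(l, W) = -3 - 5 = -8)
S(k, p) = 3
I(-7, 3)*19 + S(6, -2) = -8*19 + 3 = -152 + 3 = -149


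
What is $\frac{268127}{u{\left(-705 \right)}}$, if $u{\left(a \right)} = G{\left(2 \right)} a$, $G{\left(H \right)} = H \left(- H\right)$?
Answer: $\frac{268127}{2820} \approx 95.08$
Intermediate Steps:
$G{\left(H \right)} = - H^{2}$
$u{\left(a \right)} = - 4 a$ ($u{\left(a \right)} = - 2^{2} a = \left(-1\right) 4 a = - 4 a$)
$\frac{268127}{u{\left(-705 \right)}} = \frac{268127}{\left(-4\right) \left(-705\right)} = \frac{268127}{2820}$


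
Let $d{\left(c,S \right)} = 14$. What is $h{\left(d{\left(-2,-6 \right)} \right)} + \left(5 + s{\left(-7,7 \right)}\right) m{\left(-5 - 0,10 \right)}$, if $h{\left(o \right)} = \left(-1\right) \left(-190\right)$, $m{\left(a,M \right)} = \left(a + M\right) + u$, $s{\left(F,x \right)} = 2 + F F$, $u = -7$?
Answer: $78$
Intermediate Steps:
$s{\left(F,x \right)} = 2 + F^{2}$
$m{\left(a,M \right)} = -7 + M + a$ ($m{\left(a,M \right)} = \left(a + M\right) - 7 = \left(M + a\right) - 7 = -7 + M + a$)
$h{\left(o \right)} = 190$
$h{\left(d{\left(-2,-6 \right)} \right)} + \left(5 + s{\left(-7,7 \right)}\right) m{\left(-5 - 0,10 \right)} = 190 + \left(5 + \left(2 + \left(-7\right)^{2}\right)\right) \left(-7 + 10 - 5\right) = 190 + \left(5 + \left(2 + 49\right)\right) \left(-7 + 10 + \left(-5 + 0\right)\right) = 190 + \left(5 + 51\right) \left(-7 + 10 - 5\right) = 190 + 56 \left(-2\right) = 190 - 112 = 78$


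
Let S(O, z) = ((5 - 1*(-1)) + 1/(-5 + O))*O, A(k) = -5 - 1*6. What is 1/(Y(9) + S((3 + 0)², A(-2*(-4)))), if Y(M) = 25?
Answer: 4/325 ≈ 0.012308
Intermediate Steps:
A(k) = -11 (A(k) = -5 - 6 = -11)
S(O, z) = O*(6 + 1/(-5 + O)) (S(O, z) = ((5 + 1) + 1/(-5 + O))*O = (6 + 1/(-5 + O))*O = O*(6 + 1/(-5 + O)))
1/(Y(9) + S((3 + 0)², A(-2*(-4)))) = 1/(25 + (3 + 0)²*(-29 + 6*(3 + 0)²)/(-5 + (3 + 0)²)) = 1/(25 + 3²*(-29 + 6*3²)/(-5 + 3²)) = 1/(25 + 9*(-29 + 6*9)/(-5 + 9)) = 1/(25 + 9*(-29 + 54)/4) = 1/(25 + 9*(¼)*25) = 1/(25 + 225/4) = 1/(325/4) = 4/325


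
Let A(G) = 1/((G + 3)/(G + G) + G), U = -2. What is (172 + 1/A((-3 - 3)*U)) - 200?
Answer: -123/8 ≈ -15.375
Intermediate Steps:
A(G) = 1/(G + (3 + G)/(2*G)) (A(G) = 1/((3 + G)/((2*G)) + G) = 1/((3 + G)*(1/(2*G)) + G) = 1/((3 + G)/(2*G) + G) = 1/(G + (3 + G)/(2*G)))
(172 + 1/A((-3 - 3)*U)) - 200 = (172 + 1/(2*((-3 - 3)*(-2))/(3 + (-3 - 3)*(-2) + 2*((-3 - 3)*(-2))**2))) - 200 = (172 + 1/(2*(-6*(-2))/(3 - 6*(-2) + 2*(-6*(-2))**2))) - 200 = (172 + 1/(2*12/(3 + 12 + 2*12**2))) - 200 = (172 + 1/(2*12/(3 + 12 + 2*144))) - 200 = (172 + 1/(2*12/(3 + 12 + 288))) - 200 = (172 + 1/(2*12/303)) - 200 = (172 + 1/(2*12*(1/303))) - 200 = (172 + 1/(8/101)) - 200 = (172 + 101/8) - 200 = 1477/8 - 200 = -123/8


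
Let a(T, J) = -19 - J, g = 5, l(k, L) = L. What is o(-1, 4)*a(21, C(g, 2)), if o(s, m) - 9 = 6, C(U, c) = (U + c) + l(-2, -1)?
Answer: -375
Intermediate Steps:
C(U, c) = -1 + U + c (C(U, c) = (U + c) - 1 = -1 + U + c)
o(s, m) = 15 (o(s, m) = 9 + 6 = 15)
o(-1, 4)*a(21, C(g, 2)) = 15*(-19 - (-1 + 5 + 2)) = 15*(-19 - 1*6) = 15*(-19 - 6) = 15*(-25) = -375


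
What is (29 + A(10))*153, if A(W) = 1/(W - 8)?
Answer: 9027/2 ≈ 4513.5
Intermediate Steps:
A(W) = 1/(-8 + W)
(29 + A(10))*153 = (29 + 1/(-8 + 10))*153 = (29 + 1/2)*153 = (59/2)*153 = 9027/2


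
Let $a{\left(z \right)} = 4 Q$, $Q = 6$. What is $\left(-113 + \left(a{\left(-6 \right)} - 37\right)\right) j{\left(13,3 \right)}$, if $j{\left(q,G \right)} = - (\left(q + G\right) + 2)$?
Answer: $2268$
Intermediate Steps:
$a{\left(z \right)} = 24$ ($a{\left(z \right)} = 4 \cdot 6 = 24$)
$j{\left(q,G \right)} = -2 - G - q$ ($j{\left(q,G \right)} = - (\left(G + q\right) + 2) = - (2 + G + q) = -2 - G - q$)
$\left(-113 + \left(a{\left(-6 \right)} - 37\right)\right) j{\left(13,3 \right)} = \left(-113 + \left(24 - 37\right)\right) \left(-2 - 3 - 13\right) = \left(-113 - 13\right) \left(-18\right) = \left(-126\right) \left(-18\right) = 2268$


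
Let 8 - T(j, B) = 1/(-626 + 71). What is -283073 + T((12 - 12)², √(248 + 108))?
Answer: -157101074/555 ≈ -2.8307e+5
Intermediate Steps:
T(j, B) = 4441/555 (T(j, B) = 8 - 1/(-626 + 71) = 8 - 1/(-555) = 8 - 1*(-1/555) = 8 + 1/555 = 4441/555)
-283073 + T((12 - 12)², √(248 + 108)) = -283073 + 4441/555 = -157101074/555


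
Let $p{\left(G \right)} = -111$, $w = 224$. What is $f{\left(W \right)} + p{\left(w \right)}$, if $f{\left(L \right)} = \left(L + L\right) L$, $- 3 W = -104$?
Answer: $\frac{20633}{9} \approx 2292.6$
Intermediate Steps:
$W = \frac{104}{3}$ ($W = \left(- \frac{1}{3}\right) \left(-104\right) = \frac{104}{3} \approx 34.667$)
$f{\left(L \right)} = 2 L^{2}$ ($f{\left(L \right)} = 2 L L = 2 L^{2}$)
$f{\left(W \right)} + p{\left(w \right)} = 2 \left(\frac{104}{3}\right)^{2} - 111 = 2 \cdot \frac{10816}{9} - 111 = \frac{21632}{9} - 111 = \frac{20633}{9}$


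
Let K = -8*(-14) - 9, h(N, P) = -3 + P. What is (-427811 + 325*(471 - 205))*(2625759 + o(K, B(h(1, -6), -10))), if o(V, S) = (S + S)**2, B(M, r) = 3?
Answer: -896344006995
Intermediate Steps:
K = 103 (K = 112 - 9 = 103)
o(V, S) = 4*S**2 (o(V, S) = (2*S)**2 = 4*S**2)
(-427811 + 325*(471 - 205))*(2625759 + o(K, B(h(1, -6), -10))) = (-427811 + 325*(471 - 205))*(2625759 + 4*3**2) = (-427811 + 325*266)*(2625759 + 4*9) = (-427811 + 86450)*(2625759 + 36) = -341361*2625795 = -896344006995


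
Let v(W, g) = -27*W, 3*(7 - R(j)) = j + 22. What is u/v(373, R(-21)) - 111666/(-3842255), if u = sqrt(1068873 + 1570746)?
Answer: 111666/3842255 - sqrt(293291)/3357 ≈ -0.13226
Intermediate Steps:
R(j) = -1/3 - j/3 (R(j) = 7 - (j + 22)/3 = 7 - (22 + j)/3 = 7 + (-22/3 - j/3) = -1/3 - j/3)
u = 3*sqrt(293291) (u = sqrt(2639619) = 3*sqrt(293291) ≈ 1624.7)
u/v(373, R(-21)) - 111666/(-3842255) = (3*sqrt(293291))/((-27*373)) - 111666/(-3842255) = (3*sqrt(293291))/(-10071) - 111666*(-1/3842255) = (3*sqrt(293291))*(-1/10071) + 111666/3842255 = -sqrt(293291)/3357 + 111666/3842255 = 111666/3842255 - sqrt(293291)/3357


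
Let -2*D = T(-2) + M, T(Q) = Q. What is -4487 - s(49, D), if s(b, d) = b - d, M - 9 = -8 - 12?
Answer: -9059/2 ≈ -4529.5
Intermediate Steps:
M = -11 (M = 9 + (-8 - 12) = 9 - 20 = -11)
D = 13/2 (D = -(-2 - 11)/2 = -½*(-13) = 13/2 ≈ 6.5000)
-4487 - s(49, D) = -4487 - (49 - 1*13/2) = -4487 - (49 - 13/2) = -4487 - 1*85/2 = -4487 - 85/2 = -9059/2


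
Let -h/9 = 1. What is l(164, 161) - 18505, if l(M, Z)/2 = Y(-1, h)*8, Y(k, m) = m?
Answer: -18649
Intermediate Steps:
h = -9 (h = -9*1 = -9)
l(M, Z) = -144 (l(M, Z) = 2*(-9*8) = 2*(-72) = -144)
l(164, 161) - 18505 = -144 - 18505 = -18649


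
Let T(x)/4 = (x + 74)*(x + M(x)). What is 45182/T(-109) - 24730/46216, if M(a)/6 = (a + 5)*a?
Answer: -272013471/503869940 ≈ -0.53985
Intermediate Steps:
M(a) = 6*a*(5 + a) (M(a) = 6*((a + 5)*a) = 6*((5 + a)*a) = 6*(a*(5 + a)) = 6*a*(5 + a))
T(x) = 4*(74 + x)*(x + 6*x*(5 + x)) (T(x) = 4*((x + 74)*(x + 6*x*(5 + x))) = 4*((74 + x)*(x + 6*x*(5 + x))) = 4*(74 + x)*(x + 6*x*(5 + x)))
45182/T(-109) - 24730/46216 = 45182/((4*(-109)*(2294 + 6*(-109)**2 + 475*(-109)))) - 24730/46216 = 45182/((4*(-109)*(2294 + 6*11881 - 51775))) - 24730*1/46216 = 45182/((4*(-109)*(2294 + 71286 - 51775))) - 12365/23108 = 45182/((4*(-109)*21805)) - 12365/23108 = 45182/(-9506980) - 12365/23108 = 45182*(-1/9506980) - 12365/23108 = -22591/4753490 - 12365/23108 = -272013471/503869940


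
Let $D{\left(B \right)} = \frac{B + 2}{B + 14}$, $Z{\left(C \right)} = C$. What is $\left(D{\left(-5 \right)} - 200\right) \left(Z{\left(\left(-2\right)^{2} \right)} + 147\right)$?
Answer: $- \frac{90751}{3} \approx -30250.0$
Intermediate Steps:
$D{\left(B \right)} = \frac{2 + B}{14 + B}$
$\left(D{\left(-5 \right)} - 200\right) \left(Z{\left(\left(-2\right)^{2} \right)} + 147\right) = \left(\frac{2 - 5}{14 - 5} - 200\right) \left(\left(-2\right)^{2} + 147\right) = \left(\frac{1}{9} \left(-3\right) - 200\right) \left(4 + 147\right) = \left(\frac{1}{9} \left(-3\right) - 200\right) 151 = \left(- \frac{1}{3} - 200\right) 151 = \left(- \frac{601}{3}\right) 151 = - \frac{90751}{3}$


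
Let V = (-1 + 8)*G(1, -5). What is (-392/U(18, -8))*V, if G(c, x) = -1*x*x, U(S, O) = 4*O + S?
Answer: -4900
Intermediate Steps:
U(S, O) = S + 4*O
G(c, x) = -x² (G(c, x) = -x*x = -x²)
V = -175 (V = (-1 + 8)*(-1*(-5)²) = 7*(-1*25) = 7*(-25) = -175)
(-392/U(18, -8))*V = -392/(18 + 4*(-8))*(-175) = -392/(18 - 32)*(-175) = -392/(-14)*(-175) = -392*(-1/14)*(-175) = 28*(-175) = -4900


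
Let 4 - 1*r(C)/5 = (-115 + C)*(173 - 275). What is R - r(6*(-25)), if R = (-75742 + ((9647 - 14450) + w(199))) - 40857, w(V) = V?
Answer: 13927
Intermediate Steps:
r(C) = -58630 + 510*C (r(C) = 20 - 5*(-115 + C)*(173 - 275) = 20 - 5*(-115 + C)*(-102) = 20 - 5*(11730 - 102*C) = 20 + (-58650 + 510*C) = -58630 + 510*C)
R = -121203 (R = (-75742 + ((9647 - 14450) + 199)) - 40857 = (-75742 + (-4803 + 199)) - 40857 = (-75742 - 4604) - 40857 = -80346 - 40857 = -121203)
R - r(6*(-25)) = -121203 - (-58630 + 510*(6*(-25))) = -121203 - (-58630 + 510*(-150)) = -121203 - (-58630 - 76500) = -121203 - 1*(-135130) = -121203 + 135130 = 13927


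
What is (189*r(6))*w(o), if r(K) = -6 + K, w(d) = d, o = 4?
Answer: 0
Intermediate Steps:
(189*r(6))*w(o) = (189*(-6 + 6))*4 = (189*0)*4 = 0*4 = 0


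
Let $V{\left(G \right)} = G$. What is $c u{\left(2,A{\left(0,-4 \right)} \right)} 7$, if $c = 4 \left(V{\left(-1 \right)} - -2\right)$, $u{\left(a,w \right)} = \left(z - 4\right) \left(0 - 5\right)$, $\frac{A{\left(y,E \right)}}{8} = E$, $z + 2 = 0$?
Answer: $840$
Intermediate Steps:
$z = -2$ ($z = -2 + 0 = -2$)
$A{\left(y,E \right)} = 8 E$
$u{\left(a,w \right)} = 30$ ($u{\left(a,w \right)} = \left(-2 - 4\right) \left(0 - 5\right) = \left(-6\right) \left(-5\right) = 30$)
$c = 4$ ($c = 4 \left(-1 - -2\right) = 4 \left(-1 + \left(-2 + 4\right)\right) = 4 \left(-1 + 2\right) = 4 \cdot 1 = 4$)
$c u{\left(2,A{\left(0,-4 \right)} \right)} 7 = 4 \cdot 30 \cdot 7 = 120 \cdot 7 = 840$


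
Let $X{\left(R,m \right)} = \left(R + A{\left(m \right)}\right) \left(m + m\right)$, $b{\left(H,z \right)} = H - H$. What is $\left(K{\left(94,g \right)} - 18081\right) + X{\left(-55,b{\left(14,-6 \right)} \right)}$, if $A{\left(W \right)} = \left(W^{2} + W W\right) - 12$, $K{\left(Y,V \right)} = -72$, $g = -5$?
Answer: $-18153$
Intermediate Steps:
$b{\left(H,z \right)} = 0$
$A{\left(W \right)} = -12 + 2 W^{2}$ ($A{\left(W \right)} = \left(W^{2} + W^{2}\right) - 12 = 2 W^{2} - 12 = -12 + 2 W^{2}$)
$X{\left(R,m \right)} = 2 m \left(-12 + R + 2 m^{2}\right)$ ($X{\left(R,m \right)} = \left(R + \left(-12 + 2 m^{2}\right)\right) \left(m + m\right) = \left(-12 + R + 2 m^{2}\right) 2 m = 2 m \left(-12 + R + 2 m^{2}\right)$)
$\left(K{\left(94,g \right)} - 18081\right) + X{\left(-55,b{\left(14,-6 \right)} \right)} = \left(-72 - 18081\right) + 2 \cdot 0 \left(-12 - 55 + 2 \cdot 0^{2}\right) = -18153 + 2 \cdot 0 \left(-12 - 55 + 2 \cdot 0\right) = -18153 + 2 \cdot 0 \left(-12 - 55 + 0\right) = -18153 + 2 \cdot 0 \left(-67\right) = -18153 + 0 = -18153$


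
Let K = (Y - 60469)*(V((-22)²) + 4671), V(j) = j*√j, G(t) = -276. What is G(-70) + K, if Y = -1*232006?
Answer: -4480424801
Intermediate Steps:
V(j) = j^(3/2)
Y = -232006
K = -4480424525 (K = (-232006 - 60469)*(((-22)²)^(3/2) + 4671) = -292475*(484^(3/2) + 4671) = -292475*(10648 + 4671) = -292475*15319 = -4480424525)
G(-70) + K = -276 - 4480424525 = -4480424801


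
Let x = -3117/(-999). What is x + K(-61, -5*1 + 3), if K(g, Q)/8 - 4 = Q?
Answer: 6367/333 ≈ 19.120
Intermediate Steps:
x = 1039/333 (x = -3117*(-1/999) = 1039/333 ≈ 3.1201)
K(g, Q) = 32 + 8*Q
x + K(-61, -5*1 + 3) = 1039/333 + (32 + 8*(-5*1 + 3)) = 1039/333 + (32 + 8*(-5 + 3)) = 1039/333 + (32 + 8*(-2)) = 1039/333 + (32 - 16) = 1039/333 + 16 = 6367/333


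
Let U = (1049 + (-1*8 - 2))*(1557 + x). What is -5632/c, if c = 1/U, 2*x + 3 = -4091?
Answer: 2867307520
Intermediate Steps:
x = -2047 (x = -3/2 + (½)*(-4091) = -3/2 - 4091/2 = -2047)
U = -509110 (U = (1049 + (-1*8 - 2))*(1557 - 2047) = (1049 + (-8 - 2))*(-490) = (1049 - 10)*(-490) = 1039*(-490) = -509110)
c = -1/509110 (c = 1/(-509110) = -1/509110 ≈ -1.9642e-6)
-5632/c = -5632/(-1/509110) = -5632*(-509110) = 2867307520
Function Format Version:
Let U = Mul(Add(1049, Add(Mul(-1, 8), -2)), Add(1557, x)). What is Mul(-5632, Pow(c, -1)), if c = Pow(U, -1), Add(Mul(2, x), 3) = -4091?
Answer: 2867307520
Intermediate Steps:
x = -2047 (x = Add(Rational(-3, 2), Mul(Rational(1, 2), -4091)) = Add(Rational(-3, 2), Rational(-4091, 2)) = -2047)
U = -509110 (U = Mul(Add(1049, Add(Mul(-1, 8), -2)), Add(1557, -2047)) = Mul(Add(1049, Add(-8, -2)), -490) = Mul(Add(1049, -10), -490) = Mul(1039, -490) = -509110)
c = Rational(-1, 509110) (c = Pow(-509110, -1) = Rational(-1, 509110) ≈ -1.9642e-6)
Mul(-5632, Pow(c, -1)) = Mul(-5632, Pow(Rational(-1, 509110), -1)) = Mul(-5632, -509110) = 2867307520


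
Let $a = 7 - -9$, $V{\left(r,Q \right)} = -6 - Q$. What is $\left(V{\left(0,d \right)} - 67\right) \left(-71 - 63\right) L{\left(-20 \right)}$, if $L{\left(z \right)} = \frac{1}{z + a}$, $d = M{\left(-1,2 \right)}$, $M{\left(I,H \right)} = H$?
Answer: $- \frac{5025}{2} \approx -2512.5$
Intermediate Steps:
$d = 2$
$a = 16$ ($a = 7 + 9 = 16$)
$L{\left(z \right)} = \frac{1}{16 + z}$ ($L{\left(z \right)} = \frac{1}{z + 16} = \frac{1}{16 + z}$)
$\left(V{\left(0,d \right)} - 67\right) \left(-71 - 63\right) L{\left(-20 \right)} = \frac{\left(\left(-6 - 2\right) - 67\right) \left(-71 - 63\right)}{16 - 20} = \frac{\left(\left(-6 - 2\right) - 67\right) \left(-134\right)}{-4} = \left(-8 - 67\right) \left(-134\right) \left(- \frac{1}{4}\right) = \left(-75\right) \left(-134\right) \left(- \frac{1}{4}\right) = 10050 \left(- \frac{1}{4}\right) = - \frac{5025}{2}$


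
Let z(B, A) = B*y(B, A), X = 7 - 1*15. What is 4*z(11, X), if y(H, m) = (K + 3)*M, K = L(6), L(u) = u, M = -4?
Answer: -1584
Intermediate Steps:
K = 6
y(H, m) = -36 (y(H, m) = (6 + 3)*(-4) = 9*(-4) = -36)
X = -8 (X = 7 - 15 = -8)
z(B, A) = -36*B (z(B, A) = B*(-36) = -36*B)
4*z(11, X) = 4*(-36*11) = 4*(-396) = -1584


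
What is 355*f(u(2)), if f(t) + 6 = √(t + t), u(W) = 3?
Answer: -2130 + 355*√6 ≈ -1260.4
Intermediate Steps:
f(t) = -6 + √2*√t (f(t) = -6 + √(t + t) = -6 + √(2*t) = -6 + √2*√t)
355*f(u(2)) = 355*(-6 + √2*√3) = 355*(-6 + √6) = -2130 + 355*√6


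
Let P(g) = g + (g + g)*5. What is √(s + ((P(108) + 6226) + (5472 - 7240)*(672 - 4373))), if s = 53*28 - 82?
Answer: 2*√1638046 ≈ 2559.7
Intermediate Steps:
s = 1402 (s = 1484 - 82 = 1402)
P(g) = 11*g (P(g) = g + (2*g)*5 = g + 10*g = 11*g)
√(s + ((P(108) + 6226) + (5472 - 7240)*(672 - 4373))) = √(1402 + ((11*108 + 6226) + (5472 - 7240)*(672 - 4373))) = √(1402 + ((1188 + 6226) - 1768*(-3701))) = √(1402 + (7414 + 6543368)) = √(1402 + 6550782) = √6552184 = 2*√1638046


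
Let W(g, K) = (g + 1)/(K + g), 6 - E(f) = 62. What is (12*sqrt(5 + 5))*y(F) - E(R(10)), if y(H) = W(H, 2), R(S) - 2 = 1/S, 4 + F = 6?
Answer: 56 + 9*sqrt(10) ≈ 84.460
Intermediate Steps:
F = 2 (F = -4 + 6 = 2)
R(S) = 2 + 1/S
E(f) = -56 (E(f) = 6 - 1*62 = 6 - 62 = -56)
W(g, K) = (1 + g)/(K + g)
y(H) = (1 + H)/(2 + H)
(12*sqrt(5 + 5))*y(F) - E(R(10)) = (12*sqrt(5 + 5))*((1 + 2)/(2 + 2)) - 1*(-56) = (12*sqrt(10))*(3/4) + 56 = 9*sqrt(10) + 56 = 56 + 9*sqrt(10)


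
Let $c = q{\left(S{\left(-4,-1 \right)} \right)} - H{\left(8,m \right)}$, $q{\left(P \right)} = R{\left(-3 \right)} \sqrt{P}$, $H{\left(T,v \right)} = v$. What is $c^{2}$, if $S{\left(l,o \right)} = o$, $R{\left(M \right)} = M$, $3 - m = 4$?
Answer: $\left(1 - 3 i\right)^{2} \approx -8.0 - 6.0 i$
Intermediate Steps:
$m = -1$ ($m = 3 - 4 = -1$)
$q{\left(P \right)} = - 3 \sqrt{P}$
$c = 1 - 3 i$ ($c = - 3 \sqrt{-1} - -1 = - 3 i + 1 = 1 - 3 i \approx 1.0 - 3.0 i$)
$c^{2} = \left(1 - 3 i\right)^{2}$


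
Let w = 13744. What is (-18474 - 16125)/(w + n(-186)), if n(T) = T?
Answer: -34599/13558 ≈ -2.5519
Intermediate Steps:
(-18474 - 16125)/(w + n(-186)) = (-18474 - 16125)/(13744 - 186) = -34599/13558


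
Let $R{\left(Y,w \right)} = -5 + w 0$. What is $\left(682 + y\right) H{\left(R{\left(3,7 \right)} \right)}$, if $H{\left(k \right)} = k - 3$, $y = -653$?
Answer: $-232$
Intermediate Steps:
$R{\left(Y,w \right)} = -5$ ($R{\left(Y,w \right)} = -5 + 0 = -5$)
$H{\left(k \right)} = -3 + k$
$\left(682 + y\right) H{\left(R{\left(3,7 \right)} \right)} = \left(682 - 653\right) \left(-3 - 5\right) = 29 \left(-8\right) = -232$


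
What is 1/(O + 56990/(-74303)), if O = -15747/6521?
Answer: -484529863/1541681131 ≈ -0.31429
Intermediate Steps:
O = -15747/6521 (O = -15747*1/6521 = -15747/6521 ≈ -2.4148)
1/(O + 56990/(-74303)) = 1/(-15747/6521 + 56990/(-74303)) = 1/(-15747/6521 + 56990*(-1/74303)) = 1/(-15747/6521 - 56990/74303) = 1/(-1541681131/484529863) = -484529863/1541681131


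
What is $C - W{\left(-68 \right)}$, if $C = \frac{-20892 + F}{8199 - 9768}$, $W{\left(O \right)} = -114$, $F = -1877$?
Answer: $\frac{201635}{1569} \approx 128.51$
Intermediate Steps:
$C = \frac{22769}{1569}$ ($C = \frac{-20892 - 1877}{8199 - 9768} = - \frac{22769}{-1569} = \left(-22769\right) \left(- \frac{1}{1569}\right) = \frac{22769}{1569} \approx 14.512$)
$C - W{\left(-68 \right)} = \frac{22769}{1569} - -114 = \frac{22769}{1569} + 114 = \frac{201635}{1569}$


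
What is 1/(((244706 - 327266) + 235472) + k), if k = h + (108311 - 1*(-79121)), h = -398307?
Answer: -1/57963 ≈ -1.7252e-5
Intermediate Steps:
k = -210875 (k = -398307 + (108311 - 1*(-79121)) = -398307 + (108311 + 79121) = -398307 + 187432 = -210875)
1/(((244706 - 327266) + 235472) + k) = 1/(((244706 - 327266) + 235472) - 210875) = 1/((-82560 + 235472) - 210875) = 1/(152912 - 210875) = 1/(-57963) = -1/57963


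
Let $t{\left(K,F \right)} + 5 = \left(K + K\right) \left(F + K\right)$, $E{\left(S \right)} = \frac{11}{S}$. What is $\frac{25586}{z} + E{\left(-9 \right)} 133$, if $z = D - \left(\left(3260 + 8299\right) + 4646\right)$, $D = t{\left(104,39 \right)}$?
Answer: $- \frac{9784984}{60903} \approx -160.67$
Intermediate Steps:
$t{\left(K,F \right)} = -5 + 2 K \left(F + K\right)$ ($t{\left(K,F \right)} = -5 + \left(K + K\right) \left(F + K\right) = -5 + 2 K \left(F + K\right)$)
$D = 29739$ ($D = -5 + 2 \cdot 104^{2} + 2 \cdot 39 \cdot 104 = -5 + 2 \cdot 10816 + 8112 = -5 + 21632 + 8112 = 29739$)
$z = 13534$ ($z = 29739 - \left(\left(3260 + 8299\right) + 4646\right) = 29739 - \left(11559 + 4646\right) = 29739 - 16205 = 13534$)
$\frac{25586}{z} + E{\left(-9 \right)} 133 = \frac{25586}{13534} + \frac{11}{-9} \cdot 133 = 25586 \cdot \frac{1}{13534} + 11 \left(- \frac{1}{9}\right) 133 = \frac{12793}{6767} - \frac{1463}{9} = - \frac{9784984}{60903}$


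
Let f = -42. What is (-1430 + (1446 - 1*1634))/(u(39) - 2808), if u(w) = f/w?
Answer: 10517/18259 ≈ 0.57599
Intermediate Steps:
u(w) = -42/w
(-1430 + (1446 - 1*1634))/(u(39) - 2808) = (-1430 + (1446 - 1*1634))/(-42/39 - 2808) = (-1430 + (1446 - 1634))/(-42*1/39 - 2808) = (-1430 - 188)/(-14/13 - 2808) = -1618/(-36518/13) = -1618*(-13/36518) = 10517/18259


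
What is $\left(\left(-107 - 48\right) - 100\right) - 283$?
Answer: $-538$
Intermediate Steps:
$\left(\left(-107 - 48\right) - 100\right) - 283 = \left(-155 - 100\right) - 283 = -255 - 283 = -538$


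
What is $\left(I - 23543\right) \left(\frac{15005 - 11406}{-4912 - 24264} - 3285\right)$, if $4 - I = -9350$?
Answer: $\frac{194281380493}{4168} \approx 4.6613 \cdot 10^{7}$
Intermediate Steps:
$I = 9354$ ($I = 4 - -9350 = 4 + 9350 = 9354$)
$\left(I - 23543\right) \left(\frac{15005 - 11406}{-4912 - 24264} - 3285\right) = \left(9354 - 23543\right) \left(\frac{15005 - 11406}{-4912 - 24264} - 3285\right) = - 14189 \left(\frac{3599}{-29176} - 3285\right) = - 14189 \left(3599 \left(- \frac{1}{29176}\right) - 3285\right) = - 14189 \left(- \frac{3599}{29176} - 3285\right) = \left(-14189\right) \left(- \frac{95846759}{29176}\right) = \frac{194281380493}{4168}$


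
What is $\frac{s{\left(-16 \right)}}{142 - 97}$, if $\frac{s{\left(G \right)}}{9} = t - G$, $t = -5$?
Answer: $\frac{11}{5} \approx 2.2$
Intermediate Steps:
$s{\left(G \right)} = -45 - 9 G$ ($s{\left(G \right)} = 9 \left(-5 - G\right) = -45 - 9 G$)
$\frac{s{\left(-16 \right)}}{142 - 97} = \frac{-45 - -144}{142 - 97} = \frac{-45 + 144}{45} = \frac{1}{45} \cdot 99 = \frac{11}{5}$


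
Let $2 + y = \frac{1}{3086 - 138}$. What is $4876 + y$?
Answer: $\frac{14368553}{2948} \approx 4874.0$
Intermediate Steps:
$y = - \frac{5895}{2948}$ ($y = -2 + \frac{1}{3086 - 138} = -2 + \frac{1}{2948} = - \frac{5895}{2948} \approx -1.9997$)
$4876 + y = 4876 - \frac{5895}{2948} = \frac{14368553}{2948}$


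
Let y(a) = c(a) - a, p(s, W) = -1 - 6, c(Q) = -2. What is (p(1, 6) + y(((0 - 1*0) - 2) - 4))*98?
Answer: -294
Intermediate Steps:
p(s, W) = -7
y(a) = -2 - a
(p(1, 6) + y(((0 - 1*0) - 2) - 4))*98 = (-7 + (-2 - (((0 - 1*0) - 2) - 4)))*98 = (-7 + (-2 - (((0 + 0) - 2) - 4)))*98 = (-7 + (-2 - ((0 - 2) - 4)))*98 = (-7 + (-2 - (-2 - 4)))*98 = (-7 + (-2 - 1*(-6)))*98 = (-7 + (-2 + 6))*98 = (-7 + 4)*98 = -3*98 = -294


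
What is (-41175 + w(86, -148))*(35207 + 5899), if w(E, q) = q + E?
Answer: -1695088122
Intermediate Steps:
w(E, q) = E + q
(-41175 + w(86, -148))*(35207 + 5899) = (-41175 + (86 - 148))*(35207 + 5899) = (-41175 - 62)*41106 = -41237*41106 = -1695088122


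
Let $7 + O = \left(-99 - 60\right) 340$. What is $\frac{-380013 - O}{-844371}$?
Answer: $\frac{325946}{844371} \approx 0.38602$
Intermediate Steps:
$O = -54067$ ($O = -7 + \left(-99 - 60\right) 340 = -7 - 54060 = -54067$)
$\frac{-380013 - O}{-844371} = \frac{-380013 - -54067}{-844371} = \left(-380013 + 54067\right) \left(- \frac{1}{844371}\right) = \left(-325946\right) \left(- \frac{1}{844371}\right) = \frac{325946}{844371}$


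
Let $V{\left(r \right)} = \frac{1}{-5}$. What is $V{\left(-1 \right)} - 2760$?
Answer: $- \frac{13801}{5} \approx -2760.2$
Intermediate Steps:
$V{\left(r \right)} = - \frac{1}{5}$
$V{\left(-1 \right)} - 2760 = - \frac{1}{5} - 2760 = - \frac{13801}{5}$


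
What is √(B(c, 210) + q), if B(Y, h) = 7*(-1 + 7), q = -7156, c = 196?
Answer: I*√7114 ≈ 84.344*I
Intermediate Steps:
B(Y, h) = 42 (B(Y, h) = 7*6 = 42)
√(B(c, 210) + q) = √(42 - 7156) = √(-7114) = I*√7114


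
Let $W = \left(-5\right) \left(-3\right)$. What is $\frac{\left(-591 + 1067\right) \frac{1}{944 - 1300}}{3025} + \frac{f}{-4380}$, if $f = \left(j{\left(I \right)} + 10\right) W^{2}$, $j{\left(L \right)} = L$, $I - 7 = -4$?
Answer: $- \frac{52533623}{78613700} \approx -0.66825$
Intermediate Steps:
$I = 3$ ($I = 7 - 4 = 3$)
$W = 15$
$f = 2925$ ($f = \left(3 + 10\right) 15^{2} = 13 \cdot 225 = 2925$)
$\frac{\left(-591 + 1067\right) \frac{1}{944 - 1300}}{3025} + \frac{f}{-4380} = \frac{\left(-591 + 1067\right) \frac{1}{944 - 1300}}{3025} + \frac{2925}{-4380} = \frac{476}{-356} \cdot \frac{1}{3025} + 2925 \left(- \frac{1}{4380}\right) = 476 \left(- \frac{1}{356}\right) \frac{1}{3025} - \frac{195}{292} = \left(- \frac{119}{89}\right) \frac{1}{3025} - \frac{195}{292} = - \frac{119}{269225} - \frac{195}{292} = - \frac{52533623}{78613700}$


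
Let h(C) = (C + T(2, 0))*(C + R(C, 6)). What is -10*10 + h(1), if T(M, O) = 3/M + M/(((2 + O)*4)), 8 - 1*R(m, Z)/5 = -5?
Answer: 163/2 ≈ 81.500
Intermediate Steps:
R(m, Z) = 65 (R(m, Z) = 40 - 5*(-5) = 40 + 25 = 65)
T(M, O) = 3/M + M/(8 + 4*O)
h(C) = (65 + C)*(7/4 + C) (h(C) = (C + (¼)*(24 + 2² + 12*0)/(2*(2 + 0)))*(C + 65) = (C + (¼)*(½)*(24 + 4 + 0)/2)*(65 + C) = (C + (¼)*(½)*(½)*28)*(65 + C) = (C + 7/4)*(65 + C) = (7/4 + C)*(65 + C) = (65 + C)*(7/4 + C))
-10*10 + h(1) = -10*10 + (455/4 + 1² + (267/4)*1) = -100 + (455/4 + 1 + 267/4) = -100 + 363/2 = 163/2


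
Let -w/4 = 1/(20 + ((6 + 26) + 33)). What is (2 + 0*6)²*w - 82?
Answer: -6986/85 ≈ -82.188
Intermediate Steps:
w = -4/85 (w = -4/(20 + ((6 + 26) + 33)) = -4/(20 + (32 + 33)) = -4/(20 + 65) = -4/85 ≈ -0.047059)
(2 + 0*6)²*w - 82 = (2 + 0*6)²*(-4/85) - 82 = (2 + 0)²*(-4/85) - 82 = 2²*(-4/85) - 82 = 4*(-4/85) - 82 = -16/85 - 82 = -6986/85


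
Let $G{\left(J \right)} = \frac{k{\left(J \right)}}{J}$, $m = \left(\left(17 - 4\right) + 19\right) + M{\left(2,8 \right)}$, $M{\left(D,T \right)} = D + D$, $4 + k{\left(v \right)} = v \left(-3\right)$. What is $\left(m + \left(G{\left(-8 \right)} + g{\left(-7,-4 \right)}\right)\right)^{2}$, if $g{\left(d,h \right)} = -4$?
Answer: $\frac{3481}{4} \approx 870.25$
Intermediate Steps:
$k{\left(v \right)} = -4 - 3 v$ ($k{\left(v \right)} = -4 + v \left(-3\right) = -4 - 3 v$)
$M{\left(D,T \right)} = 2 D$
$m = 36$ ($m = \left(\left(17 - 4\right) + 19\right) + 2 \cdot 2 = \left(13 + 19\right) + 4 = 32 + 4 = 36$)
$G{\left(J \right)} = \frac{-4 - 3 J}{J}$
$\left(m + \left(G{\left(-8 \right)} + g{\left(-7,-4 \right)}\right)\right)^{2} = \left(36 - \left(7 - \frac{1}{2}\right)\right)^{2} = \left(36 - \frac{13}{2}\right)^{2} = \left(\frac{59}{2}\right)^{2} = \frac{3481}{4}$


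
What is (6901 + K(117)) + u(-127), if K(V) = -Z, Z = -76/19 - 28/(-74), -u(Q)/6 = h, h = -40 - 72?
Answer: 280335/37 ≈ 7576.6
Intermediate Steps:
h = -112
u(Q) = 672 (u(Q) = -6*(-112) = 672)
Z = -134/37 (Z = -76*1/19 - 28*(-1/74) = -4 + 14/37 = -134/37 ≈ -3.6216)
K(V) = 134/37 (K(V) = -1*(-134/37) = 134/37)
(6901 + K(117)) + u(-127) = (6901 + 134/37) + 672 = 255471/37 + 672 = 280335/37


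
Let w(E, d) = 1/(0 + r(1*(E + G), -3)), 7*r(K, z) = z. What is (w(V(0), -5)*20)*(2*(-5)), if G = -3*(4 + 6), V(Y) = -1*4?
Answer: 1400/3 ≈ 466.67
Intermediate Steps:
V(Y) = -4
G = -30 (G = -3*10 = -30)
r(K, z) = z/7
w(E, d) = -7/3 (w(E, d) = 1/(0 + (⅐)*(-3)) = 1/(0 - 3/7) = 1/(-3/7) = -7/3)
(w(V(0), -5)*20)*(2*(-5)) = (-7/3*20)*(2*(-5)) = -140/3*(-10) = 1400/3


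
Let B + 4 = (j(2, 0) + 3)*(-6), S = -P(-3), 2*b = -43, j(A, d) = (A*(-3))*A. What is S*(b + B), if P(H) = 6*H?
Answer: 513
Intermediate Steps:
j(A, d) = -3*A**2 (j(A, d) = (-3*A)*A = -3*A**2)
b = -43/2 (b = (1/2)*(-43) = -43/2 ≈ -21.500)
S = 18 (S = -6*(-3) = -1*(-18) = 18)
B = 50 (B = -4 + (-3*2**2 + 3)*(-6) = -4 + (-3*4 + 3)*(-6) = -4 + (-12 + 3)*(-6) = -4 - 9*(-6) = -4 + 54 = 50)
S*(b + B) = 18*(-43/2 + 50) = 18*(57/2) = 513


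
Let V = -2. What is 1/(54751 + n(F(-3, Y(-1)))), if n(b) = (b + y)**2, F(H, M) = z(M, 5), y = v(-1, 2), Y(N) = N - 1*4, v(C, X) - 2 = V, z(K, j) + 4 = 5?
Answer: 1/54752 ≈ 1.8264e-5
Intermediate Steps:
z(K, j) = 1 (z(K, j) = -4 + 5 = 1)
v(C, X) = 0 (v(C, X) = 2 - 2 = 0)
Y(N) = -4 + N (Y(N) = N - 4 = -4 + N)
y = 0
F(H, M) = 1
n(b) = b**2 (n(b) = (b + 0)**2 = b**2)
1/(54751 + n(F(-3, Y(-1)))) = 1/(54751 + 1**2) = 1/(54751 + 1) = 1/54752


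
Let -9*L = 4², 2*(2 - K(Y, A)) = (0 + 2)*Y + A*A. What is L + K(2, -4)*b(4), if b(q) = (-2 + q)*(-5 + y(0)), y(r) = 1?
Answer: 560/9 ≈ 62.222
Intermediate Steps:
K(Y, A) = 2 - Y - A²/2 (K(Y, A) = 2 - ((0 + 2)*Y + A*A)/2 = 2 - (2*Y + A²)/2 = 2 - (A² + 2*Y)/2 = 2 + (-Y - A²/2) = 2 - Y - A²/2)
L = -16/9 (L = -⅑*4² = -⅑*16 = -16/9 ≈ -1.7778)
b(q) = 8 - 4*q (b(q) = (-2 + q)*(-5 + 1) = (-2 + q)*(-4) = 8 - 4*q)
L + K(2, -4)*b(4) = -16/9 + (2 - 1*2 - ½*(-4)²)*(8 - 4*4) = -16/9 + (2 - 2 - ½*16)*(8 - 16) = -16/9 + (2 - 2 - 8)*(-8) = -16/9 - 8*(-8) = -16/9 + 64 = 560/9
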